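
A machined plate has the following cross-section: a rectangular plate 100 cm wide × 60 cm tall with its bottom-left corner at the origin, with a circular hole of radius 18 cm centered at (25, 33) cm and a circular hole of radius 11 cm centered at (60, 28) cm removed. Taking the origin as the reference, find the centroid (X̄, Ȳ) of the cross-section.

plate: A = 100 × 60 = 6000.00, centroid at (50.00, 30.00).
hole 1: A = −π·18² = -1017.88, centroid at (25.00, 33.00).
hole 2: A = −π·11² = -380.13, centroid at (60.00, 28.00).
ΣA = 4601.99 cm², ΣAX̄ = 251745.14 cm³, ΣAȲ = 135766.38 cm³.
X̄ = 251745.14/4601.99 = 54.70 cm; Ȳ = 135766.38/4601.99 = 29.50 cm.

X̄ = 54.70 cm, Ȳ = 29.50 cm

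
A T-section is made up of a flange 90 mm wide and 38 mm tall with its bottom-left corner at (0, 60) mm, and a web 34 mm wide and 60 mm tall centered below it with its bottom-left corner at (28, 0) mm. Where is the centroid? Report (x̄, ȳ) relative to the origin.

web: A = 34 × 60 = 2040.00, centroid at (45.00, 30.00).
flange: A = 90 × 38 = 3420.00, centroid at (45.00, 79.00).
ΣA = 5460.00 mm², ΣAx̄ = 245700.00 mm³, ΣAȳ = 331380.00 mm³.
x̄ = 245700.00/5460.00 = 45.00 mm; ȳ = 331380.00/5460.00 = 60.69 mm.

x̄ = 45.00 mm, ȳ = 60.69 mm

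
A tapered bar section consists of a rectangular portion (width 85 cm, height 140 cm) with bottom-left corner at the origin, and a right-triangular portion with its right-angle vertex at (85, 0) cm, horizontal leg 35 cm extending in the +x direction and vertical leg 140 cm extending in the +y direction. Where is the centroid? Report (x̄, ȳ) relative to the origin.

Part | A | x̄ᵢ | ȳᵢ | A·x̄ᵢ | A·ȳᵢ
rectangular portion | 11900.00 | 42.50 | 70.00 | 505750.00 | 833000.00
triangular portion | 2450.00 | 96.67 | 46.67 | 236833.33 | 114333.33
Σ | 14350.00 |  |  | 742583.33 | 947333.33
x̄ = 742583.33 / 14350.00 = 51.75 cm
ȳ = 947333.33 / 14350.00 = 66.02 cm

x̄ = 51.75 cm, ȳ = 66.02 cm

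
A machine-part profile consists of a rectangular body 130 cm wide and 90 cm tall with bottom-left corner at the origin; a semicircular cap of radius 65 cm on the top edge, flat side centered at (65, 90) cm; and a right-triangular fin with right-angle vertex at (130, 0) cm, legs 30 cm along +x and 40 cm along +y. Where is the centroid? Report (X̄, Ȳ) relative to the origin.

X̄ = 67.38 cm, Ȳ = 69.44 cm

rectangular body: A = 130 × 90 = 11700.00, centroid at (65.00, 45.00).
semicircular top: A = ½π·65² = 6636.61, centroid at (65.00, 117.59).
triangular fin: A = ½·30·40 = 600.00, centroid at (140.00, 13.33).
ΣA = 18936.61 cm²
ΣAX̄ = (11700.00)(65.00) + (6636.61)(65.00) + (600.00)(140.00) = 1275879.94 cm³
ΣAȲ = (11700.00)(45.00) + (6636.61)(117.59) + (600.00)(13.33) = 1314878.64 cm³
X̄ = 1275879.94 / 18936.61 = 67.38 cm
Ȳ = 1314878.64 / 18936.61 = 69.44 cm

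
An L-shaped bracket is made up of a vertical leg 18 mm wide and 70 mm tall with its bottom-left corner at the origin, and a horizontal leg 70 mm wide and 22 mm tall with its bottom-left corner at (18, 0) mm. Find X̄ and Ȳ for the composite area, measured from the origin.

Part | A | x̄ᵢ | ȳᵢ | A·x̄ᵢ | A·ȳᵢ
vertical leg | 1260.00 | 9.00 | 35.00 | 11340.00 | 44100.00
horizontal leg | 1540.00 | 53.00 | 11.00 | 81620.00 | 16940.00
Σ | 2800.00 |  |  | 92960.00 | 61040.00
X̄ = 92960.00 / 2800.00 = 33.20 mm
Ȳ = 61040.00 / 2800.00 = 21.80 mm

X̄ = 33.20 mm, Ȳ = 21.80 mm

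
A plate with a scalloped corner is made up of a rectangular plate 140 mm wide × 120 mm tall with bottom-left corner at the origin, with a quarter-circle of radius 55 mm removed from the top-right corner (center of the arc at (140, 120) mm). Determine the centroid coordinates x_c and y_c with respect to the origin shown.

x_c = 62.32 mm, y_c = 53.96 mm

plate: A = 140 × 120 = 16800.00, centroid at (70.00, 60.00).
removed quarter-circle: A = −¼π·55² = -2375.83, centroid at (116.66, 96.66).
ΣA = 14424.17 mm²
ΣAx_c = (16800.00)(70.00) + (-2375.83)(116.66) = 898842.21 mm³
ΣAy_c = (16800.00)(60.00) + (-2375.83)(96.66) = 778358.80 mm³
x_c = 898842.21 / 14424.17 = 62.32 mm
y_c = 778358.80 / 14424.17 = 53.96 mm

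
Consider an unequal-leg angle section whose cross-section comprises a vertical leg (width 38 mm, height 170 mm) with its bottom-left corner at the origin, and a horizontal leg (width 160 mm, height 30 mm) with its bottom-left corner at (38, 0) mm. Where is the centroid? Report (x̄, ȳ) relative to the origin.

vertical leg: A = 38 × 170 = 6460.00, centroid at (19.00, 85.00).
horizontal leg: A = 160 × 30 = 4800.00, centroid at (118.00, 15.00).
ΣA = 11260.00 mm², ΣAx̄ = 689140.00 mm³, ΣAȳ = 621100.00 mm³.
x̄ = 689140.00/11260.00 = 61.20 mm; ȳ = 621100.00/11260.00 = 55.16 mm.

x̄ = 61.20 mm, ȳ = 55.16 mm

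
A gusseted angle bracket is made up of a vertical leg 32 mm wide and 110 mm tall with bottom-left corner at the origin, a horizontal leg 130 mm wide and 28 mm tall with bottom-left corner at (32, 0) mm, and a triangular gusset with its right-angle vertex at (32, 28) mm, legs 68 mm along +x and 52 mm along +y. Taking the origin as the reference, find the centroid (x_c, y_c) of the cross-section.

Part | A | x̄ᵢ | ȳᵢ | A·x̄ᵢ | A·ȳᵢ
vertical leg | 3520.00 | 16.00 | 55.00 | 56320.00 | 193600.00
horizontal leg | 3640.00 | 97.00 | 14.00 | 353080.00 | 50960.00
gusset | 1768.00 | 54.67 | 45.33 | 96650.67 | 80149.33
Σ | 8928.00 |  |  | 506050.67 | 324709.33
x_c = 506050.67 / 8928.00 = 56.68 mm
y_c = 324709.33 / 8928.00 = 36.37 mm

x_c = 56.68 mm, y_c = 36.37 mm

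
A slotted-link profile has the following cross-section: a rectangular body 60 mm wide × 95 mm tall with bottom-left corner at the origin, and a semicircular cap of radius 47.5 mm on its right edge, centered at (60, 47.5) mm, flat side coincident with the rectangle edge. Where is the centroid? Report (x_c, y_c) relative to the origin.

x_c = 49.23 mm, y_c = 47.50 mm

rectangular body: A = 60 × 95 = 5700.00, centroid at (30.00, 47.50).
semicircular end: A = ½π·47.5² = 3544.11, centroid at (80.16, 47.50).
ΣA = 9244.11 mm²
ΣAx_c = (5700.00)(30.00) + (3544.11)(80.16) = 455094.47 mm³
ΣAy_c = (5700.00)(47.50) + (3544.11)(47.50) = 439095.19 mm³
x_c = 455094.47 / 9244.11 = 49.23 mm
y_c = 439095.19 / 9244.11 = 47.50 mm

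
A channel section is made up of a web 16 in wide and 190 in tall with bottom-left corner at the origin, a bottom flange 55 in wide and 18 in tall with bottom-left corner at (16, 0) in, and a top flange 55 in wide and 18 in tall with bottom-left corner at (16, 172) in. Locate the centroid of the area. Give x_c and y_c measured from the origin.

Part | A | x̄ᵢ | ȳᵢ | A·x̄ᵢ | A·ȳᵢ
web | 3040.00 | 8.00 | 95.00 | 24320.00 | 288800.00
bottom flange | 990.00 | 43.50 | 9.00 | 43065.00 | 8910.00
top flange | 990.00 | 43.50 | 181.00 | 43065.00 | 179190.00
Σ | 5020.00 |  |  | 110450.00 | 476900.00
x_c = 110450.00 / 5020.00 = 22.00 in
y_c = 476900.00 / 5020.00 = 95.00 in

x_c = 22.00 in, y_c = 95.00 in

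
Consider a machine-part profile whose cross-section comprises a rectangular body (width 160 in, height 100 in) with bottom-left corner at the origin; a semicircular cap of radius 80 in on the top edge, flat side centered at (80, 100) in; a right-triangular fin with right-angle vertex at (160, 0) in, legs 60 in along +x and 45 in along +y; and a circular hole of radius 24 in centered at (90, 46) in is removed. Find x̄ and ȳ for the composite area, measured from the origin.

rectangular body: A = 160 × 100 = 16000.00, centroid at (80.00, 50.00).
semicircular top: A = ½π·80² = 10053.10, centroid at (80.00, 133.95).
triangular fin: A = ½·60·45 = 1350.00, centroid at (180.00, 15.00).
hole: A = −π·24² = -1809.56, centroid at (90.00, 46.00).
ΣA = 25593.54 in²
ΣAx̄ = (16000.00)(80.00) + (10053.10)(80.00) + (1350.00)(180.00) + (-1809.56)(90.00) = 2164387.56 in³
ΣAȳ = (16000.00)(50.00) + (10053.10)(133.95) + (1350.00)(15.00) + (-1809.56)(46.00) = 2083653.34 in³
x̄ = 2164387.56 / 25593.54 = 84.57 in
ȳ = 2083653.34 / 25593.54 = 81.41 in

x̄ = 84.57 in, ȳ = 81.41 in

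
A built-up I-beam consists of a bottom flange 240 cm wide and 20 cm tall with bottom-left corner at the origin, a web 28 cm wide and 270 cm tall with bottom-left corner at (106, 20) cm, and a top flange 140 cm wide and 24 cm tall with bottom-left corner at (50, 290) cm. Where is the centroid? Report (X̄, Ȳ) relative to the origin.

X̄ = 120.00 cm, Ȳ = 142.15 cm

bottom flange: A = 240 × 20 = 4800.00, centroid at (120.00, 10.00).
web: A = 28 × 270 = 7560.00, centroid at (120.00, 155.00).
top flange: A = 140 × 24 = 3360.00, centroid at (120.00, 302.00).
ΣA = 15720.00 cm², ΣAX̄ = 1886400.00 cm³, ΣAȲ = 2234520.00 cm³.
X̄ = 1886400.00/15720.00 = 120.00 cm; Ȳ = 2234520.00/15720.00 = 142.15 cm.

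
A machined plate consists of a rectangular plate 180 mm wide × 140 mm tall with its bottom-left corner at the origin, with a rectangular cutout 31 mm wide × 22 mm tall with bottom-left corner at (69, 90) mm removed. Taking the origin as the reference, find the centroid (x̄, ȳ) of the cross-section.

x̄ = 90.15 mm, ȳ = 69.14 mm

plate: A = 180 × 140 = 25200.00, centroid at (90.00, 70.00).
hole: A = −(31 × 22) = -682.00, centroid at (84.50, 101.00).
ΣA = 24518.00 mm², ΣAx̄ = 2210371.00 mm³, ΣAȳ = 1695118.00 mm³.
x̄ = 2210371.00/24518.00 = 90.15 mm; ȳ = 1695118.00/24518.00 = 69.14 mm.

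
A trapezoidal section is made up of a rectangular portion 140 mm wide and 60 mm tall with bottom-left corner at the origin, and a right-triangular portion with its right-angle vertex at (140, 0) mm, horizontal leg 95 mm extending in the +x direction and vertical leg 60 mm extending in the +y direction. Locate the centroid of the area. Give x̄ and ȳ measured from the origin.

Part | A | x̄ᵢ | ȳᵢ | A·x̄ᵢ | A·ȳᵢ
rectangular portion | 8400.00 | 70.00 | 30.00 | 588000.00 | 252000.00
triangular portion | 2850.00 | 171.67 | 20.00 | 489250.00 | 57000.00
Σ | 11250.00 |  |  | 1077250.00 | 309000.00
x̄ = 1077250.00 / 11250.00 = 95.76 mm
ȳ = 309000.00 / 11250.00 = 27.47 mm

x̄ = 95.76 mm, ȳ = 27.47 mm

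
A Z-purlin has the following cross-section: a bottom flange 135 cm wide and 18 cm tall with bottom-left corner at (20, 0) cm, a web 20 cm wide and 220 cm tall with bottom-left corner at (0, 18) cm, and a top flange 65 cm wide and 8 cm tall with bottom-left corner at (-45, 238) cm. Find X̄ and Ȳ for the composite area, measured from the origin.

X̄ = 34.03 cm, Ȳ = 96.72 cm

bottom flange: A = 135 × 18 = 2430.00, centroid at (87.50, 9.00).
web: A = 20 × 220 = 4400.00, centroid at (10.00, 128.00).
top flange: A = 65 × 8 = 520.00, centroid at (-12.50, 242.00).
ΣA = 7350.00 cm²
ΣAX̄ = (2430.00)(87.50) + (4400.00)(10.00) + (520.00)(-12.50) = 250125.00 cm³
ΣAȲ = (2430.00)(9.00) + (4400.00)(128.00) + (520.00)(242.00) = 710910.00 cm³
X̄ = 250125.00 / 7350.00 = 34.03 cm
Ȳ = 710910.00 / 7350.00 = 96.72 cm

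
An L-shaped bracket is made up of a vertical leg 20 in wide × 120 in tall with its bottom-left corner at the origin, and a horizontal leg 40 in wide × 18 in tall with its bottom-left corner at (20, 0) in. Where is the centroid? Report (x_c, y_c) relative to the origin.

x_c = 16.92 in, y_c = 48.23 in

vertical leg: A = 20 × 120 = 2400.00, centroid at (10.00, 60.00).
horizontal leg: A = 40 × 18 = 720.00, centroid at (40.00, 9.00).
ΣA = 3120.00 in²
ΣAx_c = (2400.00)(10.00) + (720.00)(40.00) = 52800.00 in³
ΣAy_c = (2400.00)(60.00) + (720.00)(9.00) = 150480.00 in³
x_c = 52800.00 / 3120.00 = 16.92 in
y_c = 150480.00 / 3120.00 = 48.23 in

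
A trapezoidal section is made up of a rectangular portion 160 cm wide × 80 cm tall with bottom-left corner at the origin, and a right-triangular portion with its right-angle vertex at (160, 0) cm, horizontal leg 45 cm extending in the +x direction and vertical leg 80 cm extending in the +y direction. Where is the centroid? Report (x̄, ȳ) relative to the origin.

Part | A | x̄ᵢ | ȳᵢ | A·x̄ᵢ | A·ȳᵢ
rectangular portion | 12800.00 | 80.00 | 40.00 | 1024000.00 | 512000.00
triangular portion | 1800.00 | 175.00 | 26.67 | 315000.00 | 48000.00
Σ | 14600.00 |  |  | 1339000.00 | 560000.00
x̄ = 1339000.00 / 14600.00 = 91.71 cm
ȳ = 560000.00 / 14600.00 = 38.36 cm

x̄ = 91.71 cm, ȳ = 38.36 cm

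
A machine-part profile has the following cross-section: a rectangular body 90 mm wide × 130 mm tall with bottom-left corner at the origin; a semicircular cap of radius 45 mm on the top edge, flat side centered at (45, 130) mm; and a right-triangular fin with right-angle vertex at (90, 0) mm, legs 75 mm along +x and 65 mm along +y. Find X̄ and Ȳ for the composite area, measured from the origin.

rectangular body: A = 90 × 130 = 11700.00, centroid at (45.00, 65.00).
semicircular top: A = ½π·45² = 3180.86, centroid at (45.00, 149.10).
triangular fin: A = ½·75·65 = 2437.50, centroid at (115.00, 21.67).
ΣA = 17318.36 mm², ΣAX̄ = 949951.32 mm³, ΣAȲ = 1287574.63 mm³.
X̄ = 949951.32/17318.36 = 54.85 mm; Ȳ = 1287574.63/17318.36 = 74.35 mm.

X̄ = 54.85 mm, Ȳ = 74.35 mm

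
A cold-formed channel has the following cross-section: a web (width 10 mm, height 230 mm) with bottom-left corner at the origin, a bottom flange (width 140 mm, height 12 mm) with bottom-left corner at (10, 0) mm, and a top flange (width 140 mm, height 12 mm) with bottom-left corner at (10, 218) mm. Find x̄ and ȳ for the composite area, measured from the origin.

x̄ = 49.52 mm, ȳ = 115.00 mm

Part | A | x̄ᵢ | ȳᵢ | A·x̄ᵢ | A·ȳᵢ
web | 2300.00 | 5.00 | 115.00 | 11500.00 | 264500.00
bottom flange | 1680.00 | 80.00 | 6.00 | 134400.00 | 10080.00
top flange | 1680.00 | 80.00 | 224.00 | 134400.00 | 376320.00
Σ | 5660.00 |  |  | 280300.00 | 650900.00
x̄ = 280300.00 / 5660.00 = 49.52 mm
ȳ = 650900.00 / 5660.00 = 115.00 mm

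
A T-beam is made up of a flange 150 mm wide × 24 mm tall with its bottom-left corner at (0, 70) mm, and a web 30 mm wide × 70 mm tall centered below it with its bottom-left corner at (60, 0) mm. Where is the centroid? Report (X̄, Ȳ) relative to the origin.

web: A = 30 × 70 = 2100.00, centroid at (75.00, 35.00).
flange: A = 150 × 24 = 3600.00, centroid at (75.00, 82.00).
ΣA = 5700.00 mm², ΣAX̄ = 427500.00 mm³, ΣAȲ = 368700.00 mm³.
X̄ = 427500.00/5700.00 = 75.00 mm; Ȳ = 368700.00/5700.00 = 64.68 mm.

X̄ = 75.00 mm, Ȳ = 64.68 mm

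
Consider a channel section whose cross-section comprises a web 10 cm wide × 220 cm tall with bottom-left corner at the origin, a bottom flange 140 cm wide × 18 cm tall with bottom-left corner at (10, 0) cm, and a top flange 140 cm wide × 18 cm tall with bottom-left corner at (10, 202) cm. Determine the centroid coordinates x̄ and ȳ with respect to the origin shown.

x̄ = 57.21 cm, ȳ = 110.00 cm

web: A = 10 × 220 = 2200.00, centroid at (5.00, 110.00).
bottom flange: A = 140 × 18 = 2520.00, centroid at (80.00, 9.00).
top flange: A = 140 × 18 = 2520.00, centroid at (80.00, 211.00).
ΣA = 7240.00 cm², ΣAx̄ = 414200.00 cm³, ΣAȳ = 796400.00 cm³.
x̄ = 414200.00/7240.00 = 57.21 cm; ȳ = 796400.00/7240.00 = 110.00 cm.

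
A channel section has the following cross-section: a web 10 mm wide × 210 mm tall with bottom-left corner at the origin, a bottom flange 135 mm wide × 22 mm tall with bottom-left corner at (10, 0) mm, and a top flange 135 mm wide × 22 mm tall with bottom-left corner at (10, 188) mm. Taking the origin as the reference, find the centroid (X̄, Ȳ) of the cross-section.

X̄ = 58.56 mm, Ȳ = 105.00 mm

web: A = 10 × 210 = 2100.00, centroid at (5.00, 105.00).
bottom flange: A = 135 × 22 = 2970.00, centroid at (77.50, 11.00).
top flange: A = 135 × 22 = 2970.00, centroid at (77.50, 199.00).
ΣA = 8040.00 mm², ΣAX̄ = 470850.00 mm³, ΣAȲ = 844200.00 mm³.
X̄ = 470850.00/8040.00 = 58.56 mm; Ȳ = 844200.00/8040.00 = 105.00 mm.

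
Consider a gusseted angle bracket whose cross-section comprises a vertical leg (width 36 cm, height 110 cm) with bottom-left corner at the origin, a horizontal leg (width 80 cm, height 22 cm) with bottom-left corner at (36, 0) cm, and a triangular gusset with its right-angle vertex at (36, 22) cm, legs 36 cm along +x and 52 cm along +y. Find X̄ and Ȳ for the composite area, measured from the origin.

X̄ = 37.56 cm, Ȳ = 41.16 cm

Part | A | x̄ᵢ | ȳᵢ | A·x̄ᵢ | A·ȳᵢ
vertical leg | 3960.00 | 18.00 | 55.00 | 71280.00 | 217800.00
horizontal leg | 1760.00 | 76.00 | 11.00 | 133760.00 | 19360.00
gusset | 936.00 | 48.00 | 39.33 | 44928.00 | 36816.00
Σ | 6656.00 |  |  | 249968.00 | 273976.00
X̄ = 249968.00 / 6656.00 = 37.56 cm
Ȳ = 273976.00 / 6656.00 = 41.16 cm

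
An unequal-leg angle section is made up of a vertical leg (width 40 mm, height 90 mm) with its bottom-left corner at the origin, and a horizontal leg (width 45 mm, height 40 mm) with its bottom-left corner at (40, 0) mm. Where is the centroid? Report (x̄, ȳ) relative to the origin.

vertical leg: A = 40 × 90 = 3600.00, centroid at (20.00, 45.00).
horizontal leg: A = 45 × 40 = 1800.00, centroid at (62.50, 20.00).
ΣA = 5400.00 mm², ΣAx̄ = 184500.00 mm³, ΣAȳ = 198000.00 mm³.
x̄ = 184500.00/5400.00 = 34.17 mm; ȳ = 198000.00/5400.00 = 36.67 mm.

x̄ = 34.17 mm, ȳ = 36.67 mm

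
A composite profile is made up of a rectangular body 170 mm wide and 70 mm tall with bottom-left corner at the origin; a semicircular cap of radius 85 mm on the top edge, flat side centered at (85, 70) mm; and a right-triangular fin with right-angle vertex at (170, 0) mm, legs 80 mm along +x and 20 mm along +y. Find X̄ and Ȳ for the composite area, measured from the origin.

X̄ = 88.71 mm, Ȳ = 67.60 mm

rectangular body: A = 170 × 70 = 11900.00, centroid at (85.00, 35.00).
semicircular top: A = ½π·85² = 11349.00, centroid at (85.00, 106.08).
triangular fin: A = ½·80·20 = 800.00, centroid at (196.67, 6.67).
ΣA = 24049.00 mm², ΣAX̄ = 2133498.63 mm³, ΣAȲ = 1625680.24 mm³.
X̄ = 2133498.63/24049.00 = 88.71 mm; Ȳ = 1625680.24/24049.00 = 67.60 mm.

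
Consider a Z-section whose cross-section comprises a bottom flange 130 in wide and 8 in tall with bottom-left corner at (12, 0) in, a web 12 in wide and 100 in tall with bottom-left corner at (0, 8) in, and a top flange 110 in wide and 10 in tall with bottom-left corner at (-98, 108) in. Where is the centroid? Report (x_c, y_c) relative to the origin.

x_c = 11.97 in, y_c = 59.30 in

bottom flange: A = 130 × 8 = 1040.00, centroid at (77.00, 4.00).
web: A = 12 × 100 = 1200.00, centroid at (6.00, 58.00).
top flange: A = 110 × 10 = 1100.00, centroid at (-43.00, 113.00).
ΣA = 3340.00 in²
ΣAx_c = (1040.00)(77.00) + (1200.00)(6.00) + (1100.00)(-43.00) = 39980.00 in³
ΣAy_c = (1040.00)(4.00) + (1200.00)(58.00) + (1100.00)(113.00) = 198060.00 in³
x_c = 39980.00 / 3340.00 = 11.97 in
y_c = 198060.00 / 3340.00 = 59.30 in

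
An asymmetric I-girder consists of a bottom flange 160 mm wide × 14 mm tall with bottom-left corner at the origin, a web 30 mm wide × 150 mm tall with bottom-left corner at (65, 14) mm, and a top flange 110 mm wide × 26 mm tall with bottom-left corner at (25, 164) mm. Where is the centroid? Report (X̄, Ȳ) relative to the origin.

X̄ = 80.00 mm, Ȳ = 96.08 mm

bottom flange: A = 160 × 14 = 2240.00, centroid at (80.00, 7.00).
web: A = 30 × 150 = 4500.00, centroid at (80.00, 89.00).
top flange: A = 110 × 26 = 2860.00, centroid at (80.00, 177.00).
ΣA = 9600.00 mm²
ΣAX̄ = (2240.00)(80.00) + (4500.00)(80.00) + (2860.00)(80.00) = 768000.00 mm³
ΣAȲ = (2240.00)(7.00) + (4500.00)(89.00) + (2860.00)(177.00) = 922400.00 mm³
X̄ = 768000.00 / 9600.00 = 80.00 mm
Ȳ = 922400.00 / 9600.00 = 96.08 mm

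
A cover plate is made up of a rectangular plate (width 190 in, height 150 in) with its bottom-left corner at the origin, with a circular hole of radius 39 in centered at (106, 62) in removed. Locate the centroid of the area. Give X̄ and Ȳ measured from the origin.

X̄ = 92.78 in, Ȳ = 77.62 in

Part | A | x̄ᵢ | ȳᵢ | A·x̄ᵢ | A·ȳᵢ
plate | 28500.00 | 95.00 | 75.00 | 2707500.00 | 2137500.00
hole | -4778.36 | 106.00 | 62.00 | -506506.42 | -296258.47
Σ | 23721.64 |  |  | 2200993.58 | 1841241.53
X̄ = 2200993.58 / 23721.64 = 92.78 in
Ȳ = 1841241.53 / 23721.64 = 77.62 in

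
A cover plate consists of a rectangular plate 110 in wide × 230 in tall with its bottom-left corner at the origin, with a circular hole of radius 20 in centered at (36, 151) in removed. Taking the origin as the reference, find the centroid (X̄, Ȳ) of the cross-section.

plate: A = 110 × 230 = 25300.00, centroid at (55.00, 115.00).
hole: A = −π·20² = -1256.64, centroid at (36.00, 151.00).
ΣA = 24043.36 in²
ΣAX̄ = (25300.00)(55.00) + (-1256.64)(36.00) = 1346261.07 in³
ΣAȲ = (25300.00)(115.00) + (-1256.64)(151.00) = 2719747.80 in³
X̄ = 1346261.07 / 24043.36 = 55.99 in
Ȳ = 2719747.80 / 24043.36 = 113.12 in

X̄ = 55.99 in, Ȳ = 113.12 in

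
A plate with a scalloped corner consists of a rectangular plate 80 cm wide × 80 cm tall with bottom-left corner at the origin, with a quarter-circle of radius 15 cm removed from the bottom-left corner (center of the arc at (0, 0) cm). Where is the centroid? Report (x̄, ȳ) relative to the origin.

x̄ = 40.96 cm, ȳ = 40.96 cm

plate: A = 80 × 80 = 6400.00, centroid at (40.00, 40.00).
removed quarter-circle: A = −¼π·15² = -176.71, centroid at (6.37, 6.37).
ΣA = 6223.29 cm², ΣAx̄ = 254875.00 cm³, ΣAȳ = 254875.00 cm³.
x̄ = 254875.00/6223.29 = 40.96 cm; ȳ = 254875.00/6223.29 = 40.96 cm.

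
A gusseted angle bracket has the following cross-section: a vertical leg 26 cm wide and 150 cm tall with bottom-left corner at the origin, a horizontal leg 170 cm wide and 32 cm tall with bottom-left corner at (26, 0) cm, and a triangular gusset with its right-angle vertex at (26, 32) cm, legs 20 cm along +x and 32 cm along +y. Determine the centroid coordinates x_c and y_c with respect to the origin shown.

x_c = 68.84 cm, y_c = 40.70 cm

vertical leg: A = 26 × 150 = 3900.00, centroid at (13.00, 75.00).
horizontal leg: A = 170 × 32 = 5440.00, centroid at (111.00, 16.00).
gusset: A = ½·20·32 = 320.00, centroid at (32.67, 42.67).
ΣA = 9660.00 cm²
ΣAx_c = (3900.00)(13.00) + (5440.00)(111.00) + (320.00)(32.67) = 664993.33 cm³
ΣAy_c = (3900.00)(75.00) + (5440.00)(16.00) + (320.00)(42.67) = 393193.33 cm³
x_c = 664993.33 / 9660.00 = 68.84 cm
y_c = 393193.33 / 9660.00 = 40.70 cm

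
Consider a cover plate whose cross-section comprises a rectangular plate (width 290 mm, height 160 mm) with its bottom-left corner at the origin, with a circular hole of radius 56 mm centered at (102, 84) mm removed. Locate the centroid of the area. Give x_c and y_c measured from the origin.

x_c = 156.59 mm, y_c = 78.92 mm

plate: A = 290 × 160 = 46400.00, centroid at (145.00, 80.00).
hole: A = −π·56² = -9852.03, centroid at (102.00, 84.00).
ΣA = 36547.97 mm²
ΣAx_c = (46400.00)(145.00) + (-9852.03)(102.00) = 5723092.47 mm³
ΣAy_c = (46400.00)(80.00) + (-9852.03)(84.00) = 2884429.10 mm³
x_c = 5723092.47 / 36547.97 = 156.59 mm
y_c = 2884429.10 / 36547.97 = 78.92 mm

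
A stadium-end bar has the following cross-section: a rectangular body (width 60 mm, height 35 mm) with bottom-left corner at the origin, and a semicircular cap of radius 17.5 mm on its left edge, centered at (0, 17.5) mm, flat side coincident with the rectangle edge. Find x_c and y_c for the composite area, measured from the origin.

x_c = 23.02 mm, y_c = 17.50 mm

rectangular body: A = 60 × 35 = 2100.00, centroid at (30.00, 17.50).
semicircular end: A = ½π·17.5² = 481.06, centroid at (-7.43, 17.50).
ΣA = 2581.06 mm²
ΣAx_c = (2100.00)(30.00) + (481.06)(-7.43) = 59427.08 mm³
ΣAy_c = (2100.00)(17.50) + (481.06)(17.50) = 45168.49 mm³
x_c = 59427.08 / 2581.06 = 23.02 mm
y_c = 45168.49 / 2581.06 = 17.50 mm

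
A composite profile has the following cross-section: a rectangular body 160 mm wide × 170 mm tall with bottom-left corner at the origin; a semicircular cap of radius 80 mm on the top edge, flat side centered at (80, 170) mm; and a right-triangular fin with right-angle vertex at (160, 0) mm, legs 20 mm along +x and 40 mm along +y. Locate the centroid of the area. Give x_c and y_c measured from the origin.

x_c = 80.92 mm, y_c = 116.00 mm

rectangular body: A = 160 × 170 = 27200.00, centroid at (80.00, 85.00).
semicircular top: A = ½π·80² = 10053.10, centroid at (80.00, 203.95).
triangular fin: A = ½·20·40 = 400.00, centroid at (166.67, 13.33).
ΣA = 37653.10 mm²
ΣAx_c = (27200.00)(80.00) + (10053.10)(80.00) + (400.00)(166.67) = 3046914.39 mm³
ΣAy_c = (27200.00)(85.00) + (10053.10)(203.95) + (400.00)(13.33) = 4367693.07 mm³
x_c = 3046914.39 / 37653.10 = 80.92 mm
y_c = 4367693.07 / 37653.10 = 116.00 mm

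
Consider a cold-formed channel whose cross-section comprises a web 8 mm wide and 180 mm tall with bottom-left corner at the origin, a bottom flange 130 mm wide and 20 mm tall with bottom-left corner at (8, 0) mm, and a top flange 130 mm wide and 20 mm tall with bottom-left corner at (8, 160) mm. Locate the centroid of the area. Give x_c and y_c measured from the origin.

x_c = 58.04 mm, y_c = 90.00 mm

Part | A | x̄ᵢ | ȳᵢ | A·x̄ᵢ | A·ȳᵢ
web | 1440.00 | 4.00 | 90.00 | 5760.00 | 129600.00
bottom flange | 2600.00 | 73.00 | 10.00 | 189800.00 | 26000.00
top flange | 2600.00 | 73.00 | 170.00 | 189800.00 | 442000.00
Σ | 6640.00 |  |  | 385360.00 | 597600.00
x_c = 385360.00 / 6640.00 = 58.04 mm
y_c = 597600.00 / 6640.00 = 90.00 mm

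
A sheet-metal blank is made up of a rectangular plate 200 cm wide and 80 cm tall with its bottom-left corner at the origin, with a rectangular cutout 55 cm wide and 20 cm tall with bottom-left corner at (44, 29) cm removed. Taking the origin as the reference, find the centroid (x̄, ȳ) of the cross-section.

x̄ = 102.10 cm, ȳ = 40.07 cm

plate: A = 200 × 80 = 16000.00, centroid at (100.00, 40.00).
hole: A = −(55 × 20) = -1100.00, centroid at (71.50, 39.00).
ΣA = 14900.00 cm²
ΣAx̄ = (16000.00)(100.00) + (-1100.00)(71.50) = 1521350.00 cm³
ΣAȳ = (16000.00)(40.00) + (-1100.00)(39.00) = 597100.00 cm³
x̄ = 1521350.00 / 14900.00 = 102.10 cm
ȳ = 597100.00 / 14900.00 = 40.07 cm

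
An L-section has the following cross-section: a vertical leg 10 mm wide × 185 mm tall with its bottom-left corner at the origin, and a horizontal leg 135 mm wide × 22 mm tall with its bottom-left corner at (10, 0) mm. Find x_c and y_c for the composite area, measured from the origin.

vertical leg: A = 10 × 185 = 1850.00, centroid at (5.00, 92.50).
horizontal leg: A = 135 × 22 = 2970.00, centroid at (77.50, 11.00).
ΣA = 4820.00 mm²
ΣAx_c = (1850.00)(5.00) + (2970.00)(77.50) = 239425.00 mm³
ΣAy_c = (1850.00)(92.50) + (2970.00)(11.00) = 203795.00 mm³
x_c = 239425.00 / 4820.00 = 49.67 mm
y_c = 203795.00 / 4820.00 = 42.28 mm

x_c = 49.67 mm, y_c = 42.28 mm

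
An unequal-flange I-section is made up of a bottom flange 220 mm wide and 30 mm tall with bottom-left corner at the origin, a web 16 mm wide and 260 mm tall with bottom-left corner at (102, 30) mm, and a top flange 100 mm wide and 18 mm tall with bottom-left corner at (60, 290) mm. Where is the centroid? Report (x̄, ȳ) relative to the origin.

bottom flange: A = 220 × 30 = 6600.00, centroid at (110.00, 15.00).
web: A = 16 × 260 = 4160.00, centroid at (110.00, 160.00).
top flange: A = 100 × 18 = 1800.00, centroid at (110.00, 299.00).
ΣA = 12560.00 mm²
ΣAx̄ = (6600.00)(110.00) + (4160.00)(110.00) + (1800.00)(110.00) = 1381600.00 mm³
ΣAȳ = (6600.00)(15.00) + (4160.00)(160.00) + (1800.00)(299.00) = 1302800.00 mm³
x̄ = 1381600.00 / 12560.00 = 110.00 mm
ȳ = 1302800.00 / 12560.00 = 103.73 mm

x̄ = 110.00 mm, ȳ = 103.73 mm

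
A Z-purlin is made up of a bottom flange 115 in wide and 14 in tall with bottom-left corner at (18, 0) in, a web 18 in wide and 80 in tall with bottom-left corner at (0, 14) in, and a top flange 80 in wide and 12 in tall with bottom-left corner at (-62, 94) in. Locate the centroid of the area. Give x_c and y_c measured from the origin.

bottom flange: A = 115 × 14 = 1610.00, centroid at (75.50, 7.00).
web: A = 18 × 80 = 1440.00, centroid at (9.00, 54.00).
top flange: A = 80 × 12 = 960.00, centroid at (-22.00, 100.00).
ΣA = 4010.00 in²
ΣAx_c = (1610.00)(75.50) + (1440.00)(9.00) + (960.00)(-22.00) = 113395.00 in³
ΣAy_c = (1610.00)(7.00) + (1440.00)(54.00) + (960.00)(100.00) = 185030.00 in³
x_c = 113395.00 / 4010.00 = 28.28 in
y_c = 185030.00 / 4010.00 = 46.14 in

x_c = 28.28 in, y_c = 46.14 in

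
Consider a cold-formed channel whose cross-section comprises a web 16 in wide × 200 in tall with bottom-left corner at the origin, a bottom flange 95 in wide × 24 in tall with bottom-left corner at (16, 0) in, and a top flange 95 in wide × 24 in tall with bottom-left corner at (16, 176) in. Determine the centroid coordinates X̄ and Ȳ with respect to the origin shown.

web: A = 16 × 200 = 3200.00, centroid at (8.00, 100.00).
bottom flange: A = 95 × 24 = 2280.00, centroid at (63.50, 12.00).
top flange: A = 95 × 24 = 2280.00, centroid at (63.50, 188.00).
ΣA = 7760.00 in², ΣAX̄ = 315160.00 in³, ΣAȲ = 776000.00 in³.
X̄ = 315160.00/7760.00 = 40.61 in; Ȳ = 776000.00/7760.00 = 100.00 in.

X̄ = 40.61 in, Ȳ = 100.00 in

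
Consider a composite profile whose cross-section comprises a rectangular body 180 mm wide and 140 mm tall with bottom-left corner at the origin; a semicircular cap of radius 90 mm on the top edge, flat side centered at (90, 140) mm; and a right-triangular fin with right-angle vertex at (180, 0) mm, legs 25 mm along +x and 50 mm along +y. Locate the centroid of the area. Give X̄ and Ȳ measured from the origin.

X̄ = 91.59 mm, Ȳ = 104.85 mm

Part | A | x̄ᵢ | ȳᵢ | A·x̄ᵢ | A·ȳᵢ
rectangular body | 25200.00 | 90.00 | 70.00 | 2268000.00 | 1764000.00
semicircular top | 12723.45 | 90.00 | 178.20 | 1145110.52 | 2267283.03
triangular fin | 625.00 | 188.33 | 16.67 | 117708.33 | 10416.67
Σ | 38548.45 |  |  | 3530818.86 | 4041699.70
X̄ = 3530818.86 / 38548.45 = 91.59 mm
Ȳ = 4041699.70 / 38548.45 = 104.85 mm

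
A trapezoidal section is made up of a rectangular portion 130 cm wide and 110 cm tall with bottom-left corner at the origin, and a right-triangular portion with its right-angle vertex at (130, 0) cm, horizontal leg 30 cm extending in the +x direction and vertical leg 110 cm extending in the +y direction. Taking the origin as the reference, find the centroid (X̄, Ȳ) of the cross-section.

X̄ = 72.76 cm, Ȳ = 53.10 cm

rectangular portion: A = 130 × 110 = 14300.00, centroid at (65.00, 55.00).
triangular portion: A = ½·30·110 = 1650.00, centroid at (140.00, 36.67).
ΣA = 15950.00 cm²
ΣAX̄ = (14300.00)(65.00) + (1650.00)(140.00) = 1160500.00 cm³
ΣAȲ = (14300.00)(55.00) + (1650.00)(36.67) = 847000.00 cm³
X̄ = 1160500.00 / 15950.00 = 72.76 cm
Ȳ = 847000.00 / 15950.00 = 53.10 cm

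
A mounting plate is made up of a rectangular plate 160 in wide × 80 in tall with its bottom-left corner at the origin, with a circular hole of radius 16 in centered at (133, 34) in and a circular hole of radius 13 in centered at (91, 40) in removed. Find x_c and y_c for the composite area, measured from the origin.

plate: A = 160 × 80 = 12800.00, centroid at (80.00, 40.00).
hole 1: A = −π·16² = -804.25, centroid at (133.00, 34.00).
hole 2: A = −π·13² = -530.93, centroid at (91.00, 40.00).
ΣA = 11464.82 in², ΣAx_c = 868720.50 in³, ΣAy_c = 463418.41 in³.
x_c = 868720.50/11464.82 = 75.77 in; y_c = 463418.41/11464.82 = 40.42 in.

x_c = 75.77 in, y_c = 40.42 in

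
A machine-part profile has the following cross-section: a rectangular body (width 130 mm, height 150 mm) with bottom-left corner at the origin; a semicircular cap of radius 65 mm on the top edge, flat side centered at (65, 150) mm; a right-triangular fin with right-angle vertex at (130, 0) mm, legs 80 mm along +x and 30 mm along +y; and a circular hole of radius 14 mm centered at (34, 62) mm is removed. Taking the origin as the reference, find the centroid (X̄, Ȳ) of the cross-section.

X̄ = 69.83 mm, Ȳ = 97.86 mm

Part | A | x̄ᵢ | ȳᵢ | A·x̄ᵢ | A·ȳᵢ
rectangular body | 19500.00 | 65.00 | 75.00 | 1267500.00 | 1462500.00
semicircular top | 6636.61 | 65.00 | 177.59 | 431379.94 | 1178575.51
triangular fin | 1200.00 | 156.67 | 10.00 | 188000.00 | 12000.00
hole | -615.75 | 34.00 | 62.00 | -20935.57 | -38176.63
Σ | 26720.86 |  |  | 1865944.37 | 2614898.87
X̄ = 1865944.37 / 26720.86 = 69.83 mm
Ȳ = 2614898.87 / 26720.86 = 97.86 mm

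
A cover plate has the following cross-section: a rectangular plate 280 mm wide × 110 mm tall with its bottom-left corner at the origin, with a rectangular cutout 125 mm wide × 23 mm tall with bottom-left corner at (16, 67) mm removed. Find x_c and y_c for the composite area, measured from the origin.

x_c = 146.33 mm, y_c = 52.58 mm

plate: A = 280 × 110 = 30800.00, centroid at (140.00, 55.00).
hole: A = −(125 × 23) = -2875.00, centroid at (78.50, 78.50).
ΣA = 27925.00 mm², ΣAx_c = 4086312.50 mm³, ΣAy_c = 1468312.50 mm³.
x_c = 4086312.50/27925.00 = 146.33 mm; y_c = 1468312.50/27925.00 = 52.58 mm.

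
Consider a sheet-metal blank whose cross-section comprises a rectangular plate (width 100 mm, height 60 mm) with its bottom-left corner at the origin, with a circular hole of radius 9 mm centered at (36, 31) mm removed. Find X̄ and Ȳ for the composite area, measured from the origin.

Part | A | x̄ᵢ | ȳᵢ | A·x̄ᵢ | A·ȳᵢ
plate | 6000.00 | 50.00 | 30.00 | 300000.00 | 180000.00
hole | -254.47 | 36.00 | 31.00 | -9160.88 | -7888.54
Σ | 5745.53 |  |  | 290839.12 | 172111.46
X̄ = 290839.12 / 5745.53 = 50.62 mm
Ȳ = 172111.46 / 5745.53 = 29.96 mm

X̄ = 50.62 mm, Ȳ = 29.96 mm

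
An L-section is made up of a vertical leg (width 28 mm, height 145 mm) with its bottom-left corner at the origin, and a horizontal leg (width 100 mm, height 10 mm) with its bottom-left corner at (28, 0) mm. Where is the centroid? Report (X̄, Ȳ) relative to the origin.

Part | A | x̄ᵢ | ȳᵢ | A·x̄ᵢ | A·ȳᵢ
vertical leg | 4060.00 | 14.00 | 72.50 | 56840.00 | 294350.00
horizontal leg | 1000.00 | 78.00 | 5.00 | 78000.00 | 5000.00
Σ | 5060.00 |  |  | 134840.00 | 299350.00
X̄ = 134840.00 / 5060.00 = 26.65 mm
Ȳ = 299350.00 / 5060.00 = 59.16 mm

X̄ = 26.65 mm, Ȳ = 59.16 mm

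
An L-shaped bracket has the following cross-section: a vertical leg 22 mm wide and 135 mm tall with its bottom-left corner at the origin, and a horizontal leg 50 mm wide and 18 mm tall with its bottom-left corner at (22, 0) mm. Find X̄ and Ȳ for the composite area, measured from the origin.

vertical leg: A = 22 × 135 = 2970.00, centroid at (11.00, 67.50).
horizontal leg: A = 50 × 18 = 900.00, centroid at (47.00, 9.00).
ΣA = 3870.00 mm², ΣAX̄ = 74970.00 mm³, ΣAȲ = 208575.00 mm³.
X̄ = 74970.00/3870.00 = 19.37 mm; Ȳ = 208575.00/3870.00 = 53.90 mm.

X̄ = 19.37 mm, Ȳ = 53.90 mm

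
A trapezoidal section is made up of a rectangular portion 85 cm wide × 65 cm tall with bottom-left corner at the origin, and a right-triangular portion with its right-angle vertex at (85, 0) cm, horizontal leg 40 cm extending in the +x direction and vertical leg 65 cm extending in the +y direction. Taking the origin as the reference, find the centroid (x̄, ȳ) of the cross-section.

x̄ = 53.13 cm, ȳ = 30.44 cm

Part | A | x̄ᵢ | ȳᵢ | A·x̄ᵢ | A·ȳᵢ
rectangular portion | 5525.00 | 42.50 | 32.50 | 234812.50 | 179562.50
triangular portion | 1300.00 | 98.33 | 21.67 | 127833.33 | 28166.67
Σ | 6825.00 |  |  | 362645.83 | 207729.17
x̄ = 362645.83 / 6825.00 = 53.13 cm
ȳ = 207729.17 / 6825.00 = 30.44 cm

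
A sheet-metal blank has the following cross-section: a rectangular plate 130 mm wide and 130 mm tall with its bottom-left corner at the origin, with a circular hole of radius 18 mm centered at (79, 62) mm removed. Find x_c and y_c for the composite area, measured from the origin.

plate: A = 130 × 130 = 16900.00, centroid at (65.00, 65.00).
hole: A = −π·18² = -1017.88, centroid at (79.00, 62.00).
ΣA = 15882.12 mm², ΣAx_c = 1018087.79 mm³, ΣAy_c = 1035391.69 mm³.
x_c = 1018087.79/15882.12 = 64.10 mm; y_c = 1035391.69/15882.12 = 65.19 mm.

x_c = 64.10 mm, y_c = 65.19 mm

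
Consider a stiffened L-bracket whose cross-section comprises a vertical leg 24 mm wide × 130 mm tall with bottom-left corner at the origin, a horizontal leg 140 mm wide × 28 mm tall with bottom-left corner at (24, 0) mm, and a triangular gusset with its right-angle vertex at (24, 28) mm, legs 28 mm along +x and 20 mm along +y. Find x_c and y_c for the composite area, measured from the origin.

x_c = 56.73 mm, y_c = 36.53 mm

vertical leg: A = 24 × 130 = 3120.00, centroid at (12.00, 65.00).
horizontal leg: A = 140 × 28 = 3920.00, centroid at (94.00, 14.00).
gusset: A = ½·28·20 = 280.00, centroid at (33.33, 34.67).
ΣA = 7320.00 mm²
ΣAx_c = (3120.00)(12.00) + (3920.00)(94.00) + (280.00)(33.33) = 415253.33 mm³
ΣAy_c = (3120.00)(65.00) + (3920.00)(14.00) + (280.00)(34.67) = 267386.67 mm³
x_c = 415253.33 / 7320.00 = 56.73 mm
y_c = 267386.67 / 7320.00 = 36.53 mm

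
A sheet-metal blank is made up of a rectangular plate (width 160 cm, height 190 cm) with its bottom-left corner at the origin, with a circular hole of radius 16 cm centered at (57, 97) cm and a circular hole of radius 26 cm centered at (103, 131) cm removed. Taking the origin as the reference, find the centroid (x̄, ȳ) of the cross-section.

x̄ = 78.90 cm, ȳ = 92.16 cm

plate: A = 160 × 190 = 30400.00, centroid at (80.00, 95.00).
hole 1: A = −π·16² = -804.25, centroid at (57.00, 97.00).
hole 2: A = −π·26² = -2123.72, centroid at (103.00, 131.00).
ΣA = 27472.04 cm²
ΣAx̄ = (30400.00)(80.00) + (-804.25)(57.00) + (-2123.72)(103.00) = 2167415.07 cm³
ΣAȳ = (30400.00)(95.00) + (-804.25)(97.00) + (-2123.72)(131.00) = 2531781.09 cm³
x̄ = 2167415.07 / 27472.04 = 78.90 cm
ȳ = 2531781.09 / 27472.04 = 92.16 cm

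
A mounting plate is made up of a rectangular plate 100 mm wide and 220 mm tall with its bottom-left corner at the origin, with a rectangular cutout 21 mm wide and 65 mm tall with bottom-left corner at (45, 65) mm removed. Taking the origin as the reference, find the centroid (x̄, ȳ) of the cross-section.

x̄ = 49.64 mm, ȳ = 110.83 mm

Part | A | x̄ᵢ | ȳᵢ | A·x̄ᵢ | A·ȳᵢ
plate | 22000.00 | 50.00 | 110.00 | 1100000.00 | 2420000.00
hole | -1365.00 | 55.50 | 97.50 | -75757.50 | -133087.50
Σ | 20635.00 |  |  | 1024242.50 | 2286912.50
x̄ = 1024242.50 / 20635.00 = 49.64 mm
ȳ = 2286912.50 / 20635.00 = 110.83 mm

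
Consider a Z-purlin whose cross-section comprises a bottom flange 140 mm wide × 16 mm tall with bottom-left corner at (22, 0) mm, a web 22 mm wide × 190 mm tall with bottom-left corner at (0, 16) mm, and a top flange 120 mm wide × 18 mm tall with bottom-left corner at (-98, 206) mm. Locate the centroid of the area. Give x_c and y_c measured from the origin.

bottom flange: A = 140 × 16 = 2240.00, centroid at (92.00, 8.00).
web: A = 22 × 190 = 4180.00, centroid at (11.00, 111.00).
top flange: A = 120 × 18 = 2160.00, centroid at (-38.00, 215.00).
ΣA = 8580.00 mm², ΣAx_c = 169980.00 mm³, ΣAy_c = 946300.00 mm³.
x_c = 169980.00/8580.00 = 19.81 mm; y_c = 946300.00/8580.00 = 110.29 mm.

x_c = 19.81 mm, y_c = 110.29 mm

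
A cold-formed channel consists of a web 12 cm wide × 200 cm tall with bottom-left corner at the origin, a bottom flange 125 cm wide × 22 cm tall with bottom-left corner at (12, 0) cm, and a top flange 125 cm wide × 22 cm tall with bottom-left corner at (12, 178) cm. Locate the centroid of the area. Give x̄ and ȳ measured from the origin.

x̄ = 53.69 cm, ȳ = 100.00 cm

Part | A | x̄ᵢ | ȳᵢ | A·x̄ᵢ | A·ȳᵢ
web | 2400.00 | 6.00 | 100.00 | 14400.00 | 240000.00
bottom flange | 2750.00 | 74.50 | 11.00 | 204875.00 | 30250.00
top flange | 2750.00 | 74.50 | 189.00 | 204875.00 | 519750.00
Σ | 7900.00 |  |  | 424150.00 | 790000.00
x̄ = 424150.00 / 7900.00 = 53.69 cm
ȳ = 790000.00 / 7900.00 = 100.00 cm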